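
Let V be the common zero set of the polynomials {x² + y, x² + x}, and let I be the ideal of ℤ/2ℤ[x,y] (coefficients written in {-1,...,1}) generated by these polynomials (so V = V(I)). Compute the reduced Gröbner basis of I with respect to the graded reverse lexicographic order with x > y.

f_1 = x² + y, LT = x².
f_2 = x² + x, LT = x².

S(f_1,f_2): lcm = x². S = x + y.
  leading term x: no divisor's leading term divides it; move x to the remainder.
  leading term y: no divisor's leading term divides it; move y to the remainder.
  remainder x + y ≠ 0; add g_3 = x + y to the basis.

S(f_1,g_3): lcm = x². S = xy + y.
  leading term xy: subtract (y)·g_3 from xy + y → y² + y
  leading term y²: no divisor's leading term divides it; move y² to the remainder.
  leading term y: no divisor's leading term divides it; move y to the remainder.
  remainder y² + y ≠ 0; add g_4 = y² + y to the basis.

S(f_2,g_3): lcm = x². S = xy + x.
  leading term xy: subtract (y)·g_3 from xy + x → y² + x
  leading term y²: subtract (1)·g_4 from y² + x → x + y
  leading term x: subtract (1)·g_3 from x + y → 0
  remainder 0.

S(f_1,g_4): leading monomials are coprime, so the S-polynomial reduces to 0 (Buchberger's first criterion).
S(f_2,g_4): leading monomials are coprime, so the S-polynomial reduces to 0 (Buchberger's first criterion).
S(g_3,g_4): leading monomials are coprime, so the S-polynomial reduces to 0 (Buchberger's first criterion).
Every S-polynomial of the final basis reduces to 0, so we have a Gröbner basis.
Inter-reduce: drop elements whose leading term is divisible by another's, tail-reduce, and make monic.

G = {y² + y, x + y}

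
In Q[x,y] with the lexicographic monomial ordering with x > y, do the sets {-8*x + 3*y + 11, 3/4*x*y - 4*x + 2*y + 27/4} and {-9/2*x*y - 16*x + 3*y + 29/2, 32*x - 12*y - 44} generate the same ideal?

Equality of ideals is decidable: compute both reduced Gröbner bases (unique for the ordering) and check whether they agree.
Buchberger on the first generating set:
f_1 = -8*x + 3*y + 11, LT = x.
f_2 = 3/4*x*y - 4*x + 2*y + 27/4, LT = x*y.

S(f_1,f_2): lcm = x*y. S = 16/3*x - 3/8*y**2 - 97/24*y - 9.
  leading term x: subtract (-2/3)·f_1 from 16/3*x - 3/8*y**2 - 97/24*y - 9 → -3/8*y**2 - 49/24*y - 5/3
  leading term y**2: no divisor's leading term divides it; move -3/8*y**2 to the remainder.
  leading term y: no divisor's leading term divides it; move -49/24*y to the remainder.
  leading term 1: no divisor's leading term divides it; move -5/3 to the remainder.
  remainder -3/8*y**2 - 49/24*y - 5/3 ≠ 0; add g_3 = -3/8*y**2 - 49/24*y - 5/3 to the basis.

The other S-polynomials (S(f_1,g_3), S(f_2,g_3)) all reduce to 0 modulo the current basis, so we have a Gröbner basis.
Inter-reduce: drop elements whose leading term is divisible by another's, tail-reduce, and make monic.
Reduced Gröbner basis: {x - 3/8*y - 11/8, y**2 + 49/9*y + 40/9}.

Buchberger on the second generating set:
h_1 = -9/2*x*y - 16*x + 3*y + 29/2, LT = x*y.
h_2 = 32*x - 12*y - 44, LT = x.

S(h_1,h_2): lcm = x*y. S = 32/9*x + 3/8*y**2 + 17/24*y - 29/9.
  leading term x: subtract (1/9)·h_2 from 32/9*x + 3/8*y**2 + 17/24*y - 29/9 → 3/8*y**2 + 49/24*y + 5/3
  leading term y**2: no divisor's leading term divides it; move 3/8*y**2 to the remainder.
  leading term y: no divisor's leading term divides it; move 49/24*y to the remainder.
  leading term 1: no divisor's leading term divides it; move 5/3 to the remainder.
  remainder 3/8*y**2 + 49/24*y + 5/3 ≠ 0; add k_3 = 3/8*y**2 + 49/24*y + 5/3 to the basis.

The other S-polynomials (S(h_1,k_3), S(h_2,k_3)) all reduce to 0 modulo the current basis, so we have a Gröbner basis.
Inter-reduce: drop elements whose leading term is divisible by another's, tail-reduce, and make monic.
Reduced Gröbner basis: {x - 3/8*y - 11/8, y**2 + 49/9*y + 40/9}.

These coincide, so the ideals are equal.

Yes, the ideals are equal.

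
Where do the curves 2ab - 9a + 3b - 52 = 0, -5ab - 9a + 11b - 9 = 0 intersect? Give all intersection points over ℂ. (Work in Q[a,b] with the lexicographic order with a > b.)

Compute a lex Gröbner basis by Buchberger's algorithm.
f_1 = 2ab - 9a + 3b - 52, LT = ab.
f_2 = -5ab - 9a + 11b - 9, LT = ab.

S(f_1,f_2): lcm = ab. S = -\tfrac{63}{10}a + \tfrac{37}{10}b - \tfrac{139}{5}.
  reduce S modulo (f_1, f_2):
  remainder -\tfrac{63}{10}a + \tfrac{37}{10}b - \tfrac{139}{5} ≠ 0; add h_3 = -\tfrac{63}{10}a + \tfrac{37}{10}b - \tfrac{139}{5} to the basis.

S(f_1,h_3): lcm = ab. S = -\tfrac{9}{2}a + \tfrac{37}{63}b^{2} - \tfrac{367}{126}b - 26.
  reduce S modulo (f_1, f_2, h_3):
  remainder \tfrac{37}{63}b^{2} - \tfrac{50}{9}b - \tfrac{43}{7} ≠ 0; add h_4 = \tfrac{37}{63}b^{2} - \tfrac{50}{9}b - \tfrac{43}{7} to the basis.

The other S-polynomials (S(f_2,h_3), S(f_1,h_4), S(f_2,h_4), S(h_3,h_4)) all reduce to 0 modulo the current basis, so we have a Gröbner basis.
Inter-reduce: drop elements whose leading term is divisible by another's, tail-reduce, and make monic.
Reduced Gröbner basis: {a - \tfrac{37}{63}b + \tfrac{278}{63}, b^{2} - \tfrac{350}{37}b - \tfrac{387}{37}}.

From the last basis element, b^{2} - \tfrac{350}{37}b - \tfrac{387}{37} = 0, so b takes values in {-1, 387/37}. Each choice, substituted upward through the basis, yields the corresponding point(s) of the solution set.
  b = -1: the earlier basis element becomes a + 5 = 0, giving a = -5 — point (-5, -1).
  b = 387/37: the earlier basis element becomes a - \tfrac{109}{63} = 0, giving a = 109/63 — point (109/63, 387/37).

{(-5, -1), (109/63, 387/37)}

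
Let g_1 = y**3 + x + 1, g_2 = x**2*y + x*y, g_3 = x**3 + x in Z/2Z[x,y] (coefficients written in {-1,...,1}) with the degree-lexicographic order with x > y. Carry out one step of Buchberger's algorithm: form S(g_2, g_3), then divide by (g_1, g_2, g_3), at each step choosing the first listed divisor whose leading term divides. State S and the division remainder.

S(g_2, g_3) = x**2*y + x*y; remainder on division = 0.

lcm(LM(g_2), LM(g_3)) = x**3*y.
S = (lcm/LT(g_2))·g_2 − (lcm/LT(g_3))·g_3 = x**2*y + x*y.
Reduce S modulo (g_1, g_2, g_3) in that order:
  leading term x**2*y: subtract (1)·g_2 from x**2*y + x*y → 0
The remainder is 0, so this S-polynomial contributes no new basis element.
This is the inner loop of Buchberger's algorithm — each nonzero remainder becomes a new basis element.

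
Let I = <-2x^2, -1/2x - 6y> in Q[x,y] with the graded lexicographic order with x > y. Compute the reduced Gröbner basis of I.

G = {y^2, x + 12y}

The reduced Gröbner basis is the canonical form of the ideal for this ordering.

f_1 = -2x^2, LT = x^2.
f_2 = -1/2x - 6y, LT = x.

S(f_1,f_2): lcm = x^2. S = -12xy.
  leading term xy: subtract (24y)·f_2 from -12xy → 144y^2
  leading term y^2: no divisor's leading term divides it; move 144y^2 to the remainder.
  remainder 144y^2 ≠ 0; add g_3 = 144y^2 to the basis.

The other S-polynomials (S(f_1,g_3), S(f_2,g_3)) all reduce to 0 modulo the current basis, so we have a Gröbner basis.
Inter-reduce: drop elements whose leading term is divisible by another's, tail-reduce, and make monic.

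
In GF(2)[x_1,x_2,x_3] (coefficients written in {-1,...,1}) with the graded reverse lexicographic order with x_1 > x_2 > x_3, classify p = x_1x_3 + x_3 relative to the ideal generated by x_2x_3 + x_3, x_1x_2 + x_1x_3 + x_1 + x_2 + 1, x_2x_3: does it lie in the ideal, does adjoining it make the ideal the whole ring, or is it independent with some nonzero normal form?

x_1x_3 + x_3 lies in I (it reduces to 0).

First compute the reduced Gröbner basis of I by Buchberger's algorithm.
f_1 = x_2x_3 + x_3, LT = x_2x_3.
f_2 = x_1x_2 + x_1x_3 + x_1 + x_2 + 1, LT = x_1x_2.
f_3 = x_2x_3, LT = x_2x_3.

S(f_1,f_2): lcm = x_1x_2x_3. S = x_1x_3^2 + x_2x_3 + x_3.
  leading term x_1x_3^2: no divisor's leading term divides it; move x_1x_3^2 to the remainder.
  leading term x_2x_3: subtract (1)·f_1 from x_2x_3 + x_3 → 0
  remainder x_1x_3^2 ≠ 0; add h_4 = x_1x_3^2 to the basis.

S(f_1,f_3): lcm = x_2x_3. S = x_3.
  leading term x_3: no divisor's leading term divides it; move x_3 to the remainder.
  remainder x_3 ≠ 0; add h_5 = x_3 to the basis.

S(f_2,f_3): lcm = x_1x_2x_3. S = x_1x_3^2 + x_1x_3 + x_2x_3 + x_3.
  leading term x_1x_3^2: subtract (1)·h_4 from x_1x_3^2 + x_1x_3 + x_2x_3 + x_3 → x_1x_3 + x_2x_3 + x_3
  leading term x_1x_3: subtract (x_1)·h_5 from x_1x_3 + x_2x_3 + x_3 → x_2x_3 + x_3
  leading term x_2x_3: subtract (1)·f_1 from x_2x_3 + x_3 → 0
  remainder 0.

S(f_1,h_4): lcm = x_1x_2x_3^2. S = x_1x_3^2.
  leading term x_1x_3^2: subtract (1)·h_4 from x_1x_3^2 → 0
  remainder 0.

S(f_2,h_4): lcm = x_1x_2x_3^2. S = x_1x_3^3 + x_1x_3^2 + x_2x_3^2 + x_3^2.
  leading term x_1x_3^3: subtract (x_3)·h_4 from x_1x_3^3 + x_1x_3^2 + x_2x_3^2 + x_3^2 → x_1x_3^2 + x_2x_3^2 + x_3^2
  leading term x_1x_3^2: subtract (1)·h_4 from x_1x_3^2 + x_2x_3^2 + x_3^2 → x_2x_3^2 + x_3^2
  leading term x_2x_3^2: subtract (x_3)·f_1 from x_2x_3^2 + x_3^2 → 0
  remainder 0.

S(f_3,h_4): lcm = x_1x_2x_3^2. S = 0.
  remainder 0.

S(f_1,h_5): lcm = x_2x_3. S = x_3.
  leading term x_3: subtract (1)·h_5 from x_3 → 0
  remainder 0.

S(f_2,h_5): leading monomials are coprime, so the S-polynomial reduces to 0 (Buchberger's first criterion).
S(f_3,h_5): lcm = x_2x_3. S = 0.
  remainder 0.

S(h_4,h_5): lcm = x_1x_3^2. S = 0.
  remainder 0.

Every S-polynomial of the final basis reduces to 0, so we have a Gröbner basis.
Inter-reduce: drop elements whose leading term is divisible by another's, tail-reduce, and make monic.
Reduced Gröbner basis: {x_1x_2 + x_1 + x_2 + 1, x_3}.
Label its elements g_1 = x_1x_2 + x_1 + x_2 + 1, g_2 = x_3.

Reduce p = x_1x_3 + x_3 modulo G:
  leading term x_1x_3: subtract (x_1)·g_2 from x_1x_3 + x_3 → x_3
  leading term x_3: subtract (1)·g_2 from x_3 → 0
  normal form = 0.
Since the normal form is 0, p ∈ I.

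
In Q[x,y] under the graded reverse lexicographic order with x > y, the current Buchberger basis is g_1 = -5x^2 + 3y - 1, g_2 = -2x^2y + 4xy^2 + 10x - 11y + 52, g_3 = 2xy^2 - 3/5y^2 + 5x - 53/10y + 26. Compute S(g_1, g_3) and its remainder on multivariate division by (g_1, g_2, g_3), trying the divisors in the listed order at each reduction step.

S(g_1, g_3) = 3/10xy^2 - 3/5y^3 - 5/2x^2 + 53/20xy + 1/5y^2 - 13x; remainder on division = -3/5y^3 + 53/20xy + 29/100y^2 - 55/4x - 141/200y - 17/5.

lcm(LM(g_1), LM(g_3)) = x^2y^2.
S = (lcm/LT(g_1))·g_1 − (lcm/LT(g_3))·g_3 = 3/10xy^2 - 3/5y^3 - 5/2x^2 + 53/20xy + 1/5y^2 - 13x.
Reduce S modulo (g_1, g_2, g_3) in that order:
  leading term xy^2: subtract (3/20)·g_3 from 3/10xy^2 - 3/5y^3 - 5/2x^2 + 53/20xy + 1/5y^2 - 13x → -3/5y^3 - 5/2x^2 + 53/20xy + 29/100y^2 - 55/4x + 159/200y - 39/10
  leading term y^3: no divisor's leading term divides it; move -3/5y^3 to the remainder.
  leading term x^2: subtract (1/2)·g_1 from -5/2x^2 + 53/20xy + 29/100y^2 - 55/4x + 159/200y - 39/10 → 53/20xy + 29/100y^2 - 55/4x - 141/200y - 17/5
  leading term xy: no divisor's leading term divides it; move 53/20xy to the remainder.
  leading term y^2: no divisor's leading term divides it; move 29/100y^2 to the remainder.
  leading term x: no divisor's leading term divides it; move -55/4x to the remainder.
  leading term y: no divisor's leading term divides it; move -141/200y to the remainder.
  leading term 1: no divisor's leading term divides it; move -17/5 to the remainder.
The remainder -3/5y^3 + 53/20xy + 29/100y^2 - 55/4x - 141/200y - 17/5 is nonzero, so it would be added as the next basis element.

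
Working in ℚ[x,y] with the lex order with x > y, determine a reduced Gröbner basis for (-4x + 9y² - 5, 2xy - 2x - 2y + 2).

f_1 = -4x + 9y² - 5, LT = x.
f_2 = 2xy - 2x - 2y + 2, LT = xy.

S(f_1,f_2): lcm = xy. S = x - 9/4y³ + 9/4y - 1.
  reduce S modulo (f_1, f_2):
  remainder -9/4y³ + 9/4y² + 9/4y - 9/4 ≠ 0; add g_3 = -9/4y³ + 9/4y² + 9/4y - 9/4 to the basis.

The other S-polynomials (S(f_1,g_3), S(f_2,g_3)) all reduce to 0 modulo the current basis, so we have a Gröbner basis.
Inter-reduce: drop elements whose leading term is divisible by another's, tail-reduce, and make monic.

G = {x - 9/4y² + 5/4, y³ - y² - y + 1}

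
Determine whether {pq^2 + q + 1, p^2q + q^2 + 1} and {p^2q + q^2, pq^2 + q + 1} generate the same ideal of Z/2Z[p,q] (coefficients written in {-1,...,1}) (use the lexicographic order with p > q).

No, the ideals differ.

Two ideals are equal iff their reduced Gröbner bases coincide (the reduced basis is unique for a fixed ordering).
Buchberger on the first generating set:
f_1 = pq^2 + q + 1, LT = pq^2.
f_2 = p^2q + q^2 + 1, LT = p^2q.

S(f_1,f_2): lcm = p^2q^2. S = pq + p + q^3 + q.
  leading term pq: no divisor's leading term divides it; move pq to the remainder.
  leading term p: no divisor's leading term divides it; move p to the remainder.
  leading term q^3: no divisor's leading term divides it; move q^3 to the remainder.
  leading term q: no divisor's leading term divides it; move q to the remainder.
  remainder pq + p + q^3 + q ≠ 0; add g_3 = pq + p + q^3 + q to the basis.

S(f_1,g_3): lcm = pq^2. S = pq + q^4 + q^2 + q + 1.
  leading term pq: subtract (1)·g_3 from pq + q^4 + q^2 + q + 1 → p + q^4 + q^3 + q^2 + 1
  leading term p: no divisor's leading term divides it; move p to the remainder.
  leading term q^4: no divisor's leading term divides it; move q^4 to the remainder.
  leading term q^3: no divisor's leading term divides it; move q^3 to the remainder.
  leading term q^2: no divisor's leading term divides it; move q^2 to the remainder.
  leading term 1: no divisor's leading term divides it; move 1 to the remainder.
  remainder p + q^4 + q^3 + q^2 + 1 ≠ 0; add g_4 = p + q^4 + q^3 + q^2 + 1 to the basis.

S(f_1,g_4): lcm = pq^2. S = q^6 + q^5 + q^4 + q^2 + q + 1.
  leading term q^6: no divisor's leading term divides it; move q^6 to the remainder.
  leading term q^5: no divisor's leading term divides it; move q^5 to the remainder.
  leading term q^4: no divisor's leading term divides it; move q^4 to the remainder.
  leading term q^2: no divisor's leading term divides it; move q^2 to the remainder.
  leading term q: no divisor's leading term divides it; move q to the remainder.
  leading term 1: no divisor's leading term divides it; move 1 to the remainder.
  remainder q^6 + q^5 + q^4 + q^2 + q + 1 ≠ 0; add g_5 = q^6 + q^5 + q^4 + q^2 + q + 1 to the basis.

S(g_3,g_4): lcm = pq. S = p + q^5 + q^4.
  leading term p: subtract (1)·g_4 from p + q^5 + q^4 → q^5 + q^3 + q^2 + 1
  leading term q^5: no divisor's leading term divides it; move q^5 to the remainder.
  leading term q^3: no divisor's leading term divides it; move q^3 to the remainder.
  leading term q^2: no divisor's leading term divides it; move q^2 to the remainder.
  leading term 1: no divisor's leading term divides it; move 1 to the remainder.
  remainder q^5 + q^3 + q^2 + 1 ≠ 0; add g_6 = q^5 + q^3 + q^2 + 1 to the basis.

The other S-polynomials (S(f_2,g_3), S(f_2,g_4), S(f_1,g_5), S(f_2,g_5), S(g_3,g_5), S(g_4,g_5), S(f_1,g_6), S(f_2,g_6), S(g_3,g_6), S(g_4,g_6), S(g_5,g_6)) all reduce to 0 modulo the current basis, so we have a Gröbner basis.
Inter-reduce: drop elements whose leading term is divisible by another's, tail-reduce, and make monic.
Reduced Gröbner basis: {p + q^4 + q^3 + q^2 + 1, q^5 + q^3 + q^2 + 1}.

Buchberger on the second generating set:
h_1 = p^2q + q^2, LT = p^2q.
h_2 = pq^2 + q + 1, LT = pq^2.

S(h_1,h_2): lcm = p^2q^2. S = pq + p + q^3.
  leading term pq: no divisor's leading term divides it; move pq to the remainder.
  leading term p: no divisor's leading term divides it; move p to the remainder.
  leading term q^3: no divisor's leading term divides it; move q^3 to the remainder.
  remainder pq + p + q^3 ≠ 0; add k_3 = pq + p + q^3 to the basis.

S(h_1,k_3): lcm = p^2q. S = p^2 + pq^3 + q^2.
  leading term p^2: no divisor's leading term divides it; move p^2 to the remainder.
  leading term pq^3: subtract (q)·h_2 from pq^3 + q^2 → q
  leading term q: no divisor's leading term divides it; move q to the remainder.
  remainder p^2 + q ≠ 0; add k_4 = p^2 + q to the basis.

S(h_2,k_3): lcm = pq^2. S = pq + q^4 + q + 1.
  leading term pq: subtract (1)·k_3 from pq + q^4 + q + 1 → p + q^4 + q^3 + q + 1
  leading term p: no divisor's leading term divides it; move p to the remainder.
  leading term q^4: no divisor's leading term divides it; move q^4 to the remainder.
  leading term q^3: no divisor's leading term divides it; move q^3 to the remainder.
  leading term q: no divisor's leading term divides it; move q to the remainder.
  leading term 1: no divisor's leading term divides it; move 1 to the remainder.
  remainder p + q^4 + q^3 + q + 1 ≠ 0; add k_5 = p + q^4 + q^3 + q + 1 to the basis.

S(h_2,k_5): lcm = pq^2. S = q^6 + q^5 + q^3 + q^2 + q + 1.
  leading term q^6: no divisor's leading term divides it; move q^6 to the remainder.
  leading term q^5: no divisor's leading term divides it; move q^5 to the remainder.
  leading term q^3: no divisor's leading term divides it; move q^3 to the remainder.
  leading term q^2: no divisor's leading term divides it; move q^2 to the remainder.
  leading term q: no divisor's leading term divides it; move q to the remainder.
  leading term 1: no divisor's leading term divides it; move 1 to the remainder.
  remainder q^6 + q^5 + q^3 + q^2 + q + 1 ≠ 0; add k_6 = q^6 + q^5 + q^3 + q^2 + q + 1 to the basis.

S(k_3,k_5): lcm = pq. S = p + q^5 + q^4 + q^3 + q^2 + q.
  leading term p: subtract (1)·k_5 from p + q^5 + q^4 + q^3 + q^2 + q → q^5 + q^2 + 1
  leading term q^5: no divisor's leading term divides it; move q^5 to the remainder.
  leading term q^2: no divisor's leading term divides it; move q^2 to the remainder.
  leading term 1: no divisor's leading term divides it; move 1 to the remainder.
  remainder q^5 + q^2 + 1 ≠ 0; add k_7 = q^5 + q^2 + 1 to the basis.

The other S-polynomials (S(h_1,k_4), S(h_2,k_4), S(k_3,k_4), S(h_1,k_5), S(k_4,k_5), S(h_1,k_6), S(h_2,k_6), S(k_3,k_6), S(k_4,k_6), S(k_5,k_6), S(h_1,k_7), S(h_2,k_7), S(k_3,k_7), S(k_4,k_7), S(k_5,k_7), S(k_6,k_7)) all reduce to 0 modulo the current basis, so we have a Gröbner basis.
Inter-reduce: drop elements whose leading term is divisible by another's, tail-reduce, and make monic.
Reduced Gröbner basis: {p + q^4 + q^3 + q + 1, q^5 + q^2 + 1}.

Since the reduced bases disagree, the two ideals are not the same.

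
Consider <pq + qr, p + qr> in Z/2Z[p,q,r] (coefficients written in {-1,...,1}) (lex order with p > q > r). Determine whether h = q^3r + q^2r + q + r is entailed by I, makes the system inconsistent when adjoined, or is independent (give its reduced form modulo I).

q^3r + q^2r + q + r is independent of I; its normal form modulo I is q + r.

First compute the reduced Gröbner basis of I by Buchberger's algorithm.
f_1 = pq + qr, LT = pq.
f_2 = p + qr, LT = p.

S(f_1,f_2): lcm = pq. S = q^2r + qr.
  leading term q^2r: no divisor's leading term divides it; move q^2r to the remainder.
  leading term qr: no divisor's leading term divides it; move qr to the remainder.
  remainder q^2r + qr ≠ 0; add k_3 = q^2r + qr to the basis.

The other S-polynomials (S(f_1,k_3), S(f_2,k_3)) all reduce to 0 modulo the current basis, so we have a Gröbner basis.
Inter-reduce: drop elements whose leading term is divisible by another's, tail-reduce, and make monic.
Reduced Gröbner basis: {p + qr, q^2r + qr}.
Label its elements g_1 = p + qr, g_2 = q^2r + qr.

Reduce h = q^3r + q^2r + q + r modulo G:
  leading term q^3r: subtract (q)·g_2 from q^3r + q^2r + q + r → q + r
  leading term q: no divisor's leading term divides it; move q to the remainder.
  leading term r: no divisor's leading term divides it; move r to the remainder.
  normal form = q + r.
The normal form is nonzero, so h ∉ I. Since h minus its normal form lies in I, I + (h) = I + (n) where n = q + r; decide whether this ideal is the whole ring.
Run Buchberger on G together with n (pairs among the g_i already reduce to 0 since G is a Gröbner basis):
g_1 = p + qr, LT = p.
g_2 = q^2r + qr, LT = q^2r.
n = q + r, LT = q.

S(g_2,n): lcm = q^2r. S = qr^2 + qr.
  leading term qr^2: subtract (r^2)·n from qr^2 + qr → qr + r^3
  leading term qr: subtract (r)·n from qr + r^3 → r^3 + r^2
  leading term r^3: no divisor's leading term divides it; move r^3 to the remainder.
  leading term r^2: no divisor's leading term divides it; move r^2 to the remainder.
  remainder r^3 + r^2 ≠ 0; add m_4 = r^3 + r^2 to the basis.

The other S-polynomials (S(g_1,g_2), S(g_1,n), S(g_1,m_4), S(g_2,m_4), S(n,m_4)) all reduce to 0 modulo the current basis, so we have a Gröbner basis.
Inter-reduce: drop elements whose leading term is divisible by another's, tail-reduce, and make monic.
Reduced Gröbner basis: {p + r^2, q + r, r^3 + r^2}.
The reduced Gröbner basis of I + (h) is {p + r^2, q + r, r^3 + r^2} ≠ {1}, a proper ideal, so the enlarged system stays consistent: h is independent of I, with normal form q + r.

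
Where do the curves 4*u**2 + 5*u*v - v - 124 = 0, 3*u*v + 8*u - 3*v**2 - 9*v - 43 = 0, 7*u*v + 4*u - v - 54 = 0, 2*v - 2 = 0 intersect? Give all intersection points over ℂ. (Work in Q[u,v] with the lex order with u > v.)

Compute a lex Gröbner basis by Buchberger's algorithm.
f_1 = 4*u**2 + 5*u*v - v - 124, LT = u**2.
f_2 = 3*u*v + 8*u - 3*v**2 - 9*v - 43, LT = u*v.
f_3 = 7*u*v + 4*u - v - 54, LT = u*v.
f_4 = 2*v - 2, LT = v.

S(f_1,f_2): lcm = u**2*v. S = -8/3*u**2 + 9/4*u*v**2 + 3*u*v + 43/3*u - 1/4*v**2 - 31*v.
  reduce S modulo (f_1, f_2, f_3, f_4):
  remainder 121/9*u - 605/9 ≠ 0; add h_5 = 121/9*u - 605/9 to the basis.

The other S-polynomials (S(f_1,f_3), S(f_1,f_4), S(f_2,f_3), S(f_2,f_4), S(f_3,f_4), S(f_1,h_5), S(f_2,h_5), S(f_3,h_5), S(f_4,h_5)) all reduce to 0 modulo the current basis, so we have a Gröbner basis.
Inter-reduce: drop elements whose leading term is divisible by another's, tail-reduce, and make monic.
Reduced Gröbner basis: {u - 5, v - 1}.

Elimination: the polynomial v - 1 lies in the elimination ideal for v, so v ∈ {1}. For each such v, the remaining basis elements (now univariate) give the rest of the solution.
  v = 1: the earlier basis element becomes u - 5 = 0, giving u = 5 — point (5, 1).

{(5, 1)}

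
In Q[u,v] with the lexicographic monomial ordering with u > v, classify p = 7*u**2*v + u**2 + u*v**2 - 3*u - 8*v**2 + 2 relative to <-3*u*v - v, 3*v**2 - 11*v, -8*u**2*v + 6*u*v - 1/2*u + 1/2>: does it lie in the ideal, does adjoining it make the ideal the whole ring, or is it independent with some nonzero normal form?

First compute the reduced Gröbner basis of I by Buchberger's algorithm.
f_1 = -3*u*v - v, LT = u*v.
f_2 = 3*v**2 - 11*v, LT = v**2.
f_3 = -8*u**2*v + 6*u*v - 1/2*u + 1/2, LT = u**2*v.

S(f_1,f_3): lcm = u**2*v. S = 13/12*u*v - 1/16*u + 1/16.
  reduce S modulo (f_1, f_2, f_3):
  remainder -1/16*u - 13/36*v + 1/16 ≠ 0; add h_4 = -1/16*u - 13/36*v + 1/16 to the basis.

S(f_2,f_3): lcm = u**2*v**2. S = -11/3*u**2*v + 3/4*u*v**2 - 1/16*u*v + 1/16*v.
  reduce S modulo (f_1, f_2, f_3, h_4):
  remainder -67/54*v ≠ 0; add h_5 = -67/54*v to the basis.

The other S-polynomials (S(f_1,f_2), S(f_1,h_4), S(f_2,h_4), S(f_3,h_4), S(f_1,h_5), S(f_2,h_5), S(f_3,h_5), S(h_4,h_5)) all reduce to 0 modulo the current basis, so we have a Gröbner basis.
Inter-reduce: drop elements whose leading term is divisible by another's, tail-reduce, and make monic.
Reduced Gröbner basis: {u - 1, v}.
Label its elements g_1 = u - 1, g_2 = v.

Reduce p = 7*u**2*v + u**2 + u*v**2 - 3*u - 8*v**2 + 2 modulo G:
  leading term u**2*v: subtract (7*u*v)·g_1 from 7*u**2*v + u**2 + u*v**2 - 3*u - 8*v**2 + 2 → u**2 + u*v**2 + 7*u*v - 3*u - 8*v**2 + 2
  leading term u**2: subtract (u)·g_1 from u**2 + u*v**2 + 7*u*v - 3*u - 8*v**2 + 2 → u*v**2 + 7*u*v - 2*u - 8*v**2 + 2
  leading term u*v**2: subtract (v**2)·g_1 from u*v**2 + 7*u*v - 2*u - 8*v**2 + 2 → 7*u*v - 2*u - 7*v**2 + 2
  leading term u*v: subtract (7*v)·g_1 from 7*u*v - 2*u - 7*v**2 + 2 → -2*u - 7*v**2 + 7*v + 2
  leading term u: subtract (-2)·g_1 from -2*u - 7*v**2 + 7*v + 2 → -7*v**2 + 7*v
  leading term v**2: subtract (-7*v)·g_2 from -7*v**2 + 7*v → 7*v
  leading term v: subtract (7)·g_2 from 7*v → 0
  normal form = 0.
Since the normal form is 0, p ∈ I.

7*u**2*v + u**2 + u*v**2 - 3*u - 8*v**2 + 2 lies in I (it reduces to 0).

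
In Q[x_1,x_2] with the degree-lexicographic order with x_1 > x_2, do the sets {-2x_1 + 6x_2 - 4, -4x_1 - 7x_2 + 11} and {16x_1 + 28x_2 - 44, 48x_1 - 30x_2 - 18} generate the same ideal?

Yes, the ideals are equal.

Equality of ideals is decidable: compute both reduced Gröbner bases (unique for the ordering) and check whether they agree.
Buchberger on the first generating set:
f_1 = -2x_1 + 6x_2 - 4, LT = x_1.
f_2 = -4x_1 - 7x_2 + 11, LT = x_1.

S(f_1,f_2): lcm = x_1. S = -19/4x_2 + 19/4.
  leading term x_2: no divisor's leading term divides it; move -19/4x_2 to the remainder.
  leading term 1: no divisor's leading term divides it; move 19/4 to the remainder.
  remainder -19/4x_2 + 19/4 ≠ 0; add g_3 = -19/4x_2 + 19/4 to the basis.

The other S-polynomials (S(f_1,g_3), S(f_2,g_3)) all reduce to 0 modulo the current basis, so we have a Gröbner basis.
Inter-reduce: drop elements whose leading term is divisible by another's, tail-reduce, and make monic.
Reduced Gröbner basis: {x_1 - 1, x_2 - 1}.

Buchberger on the second generating set:
h_1 = 16x_1 + 28x_2 - 44, LT = x_1.
h_2 = 48x_1 - 30x_2 - 18, LT = x_1.

S(h_1,h_2): lcm = x_1. S = 19/8x_2 - 19/8.
  leading term x_2: no divisor's leading term divides it; move 19/8x_2 to the remainder.
  leading term 1: no divisor's leading term divides it; move -19/8 to the remainder.
  remainder 19/8x_2 - 19/8 ≠ 0; add k_3 = 19/8x_2 - 19/8 to the basis.

The other S-polynomials (S(h_1,k_3), S(h_2,k_3)) all reduce to 0 modulo the current basis, so we have a Gröbner basis.
Inter-reduce: drop elements whose leading term is divisible by another's, tail-reduce, and make monic.
Reduced Gröbner basis: {x_1 - 1, x_2 - 1}.

The two bases agree; hence the ideals are identical.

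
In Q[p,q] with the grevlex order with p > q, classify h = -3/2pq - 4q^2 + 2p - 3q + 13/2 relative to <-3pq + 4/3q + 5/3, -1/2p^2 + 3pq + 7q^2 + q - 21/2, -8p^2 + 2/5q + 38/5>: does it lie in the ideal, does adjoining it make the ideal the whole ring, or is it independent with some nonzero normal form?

-3/2pq - 4q^2 + 2p - 3q + 13/2 lies in I (it reduces to 0).

First compute the reduced Gröbner basis of I by Buchberger's algorithm.
f_1 = -3pq + 4/3q + 5/3, LT = pq.
f_2 = -1/2p^2 + 3pq + 7q^2 + q - 21/2, LT = p^2.
f_3 = -8p^2 + 2/5q + 38/5, LT = p^2.

S(f_1,f_2): lcm = p^2q. S = 6pq^2 + 14q^3 - 4/9pq + 2q^2 - 5/9p - 21q.
  leading term pq^2: subtract (-2q)·f_1 from 6pq^2 + 14q^3 - 4/9pq + 2q^2 - 5/9p - 21q → 14q^3 - 4/9pq + 14/3q^2 - 5/9p - 53/3q
  leading term q^3: no divisor's leading term divides it; move 14q^3 to the remainder.
  leading term pq: subtract (4/27)·f_1 from -4/9pq + 14/3q^2 - 5/9p - 53/3q → 14/3q^2 - 5/9p - 1447/81q - 20/81
  leading term q^2: no divisor's leading term divides it; move 14/3q^2 to the remainder.
  leading term p: no divisor's leading term divides it; move -5/9p to the remainder.
  leading term q: no divisor's leading term divides it; move -1447/81q to the remainder.
  leading term 1: no divisor's leading term divides it; move -20/81 to the remainder.
  remainder 14q^3 + 14/3q^2 - 5/9p - 1447/81q - 20/81 ≠ 0; add k_4 = 14q^3 + 14/3q^2 - 5/9p - 1447/81q - 20/81 to the basis.

S(f_1,f_3): lcm = p^2q. S = -4/9pq + 1/20q^2 - 5/9p + 19/20q.
  leading term pq: subtract (4/27)·f_1 from -4/9pq + 1/20q^2 - 5/9p + 19/20q → 1/20q^2 - 5/9p + 1219/1620q - 20/81
  leading term q^2: no divisor's leading term divides it; move 1/20q^2 to the remainder.
  leading term p: no divisor's leading term divides it; move -5/9p to the remainder.
  leading term q: no divisor's leading term divides it; move 1219/1620q to the remainder.
  leading term 1: no divisor's leading term divides it; move -20/81 to the remainder.
  remainder 1/20q^2 - 5/9p + 1219/1620q - 20/81 ≠ 0; add k_5 = 1/20q^2 - 5/9p + 1219/1620q - 20/81 to the basis.

S(f_2,f_3): lcm = p^2. S = -6pq - 14q^2 - 39/20q + 439/20.
  leading term pq: subtract (2)·f_1 from -6pq - 14q^2 - 39/20q + 439/20 → -14q^2 - 277/60q + 1117/60
  leading term q^2: subtract (-280)·k_5 from -14q^2 - 277/60q + 1117/60 → -1400/9p + 333841/1620q - 81841/1620
  leading term p: no divisor's leading term divides it; move -1400/9p to the remainder.
  leading term q: no divisor's leading term divides it; move 333841/1620q to the remainder.
  leading term 1: no divisor's leading term divides it; move -81841/1620 to the remainder.
  remainder -1400/9p + 333841/1620q - 81841/1620 ≠ 0; add k_6 = -1400/9p + 333841/1620q - 81841/1620 to the basis.

S(k_4,k_5): lcm = q^3. S = 100/9pq - 1192/81q^2 - 5/126p + 4153/1134q - 10/567.
  leading term pq: subtract (-100/27)·f_1 from 100/9pq - 1192/81q^2 - 5/126p + 4153/1134q - 10/567 → -1192/81q^2 - 5/126p + 3251/378q + 3490/567
  leading term q^2: subtract (-23840/81)·k_5 from -1192/81q^2 - 5/126p + 3251/378q + 3490/567 → -1669205/10206p + 21132665/91854q - 3054910/45927
  leading term p: subtract (333841/317520)·k_6 from -1669205/10206p + 21132665/91854q - 3054910/45927 → 255300397/19051200q - 255300397/19051200
  leading term q: no divisor's leading term divides it; move 255300397/19051200q to the remainder.
  leading term 1: no divisor's leading term divides it; move -255300397/19051200 to the remainder.
  remainder 255300397/19051200q - 255300397/19051200 ≠ 0; add k_7 = 255300397/19051200q - 255300397/19051200 to the basis.

The other S-polynomials (S(f_1,k_4), S(f_2,k_4), S(f_3,k_4), S(f_1,k_5), S(f_2,k_5), S(f_3,k_5), S(f_1,k_6), S(f_2,k_6), S(f_3,k_6), S(k_4,k_6), S(k_5,k_6), S(f_1,k_7), S(f_2,k_7), S(f_3,k_7), S(k_4,k_7), S(k_5,k_7), S(k_6,k_7)) all reduce to 0 modulo the current basis, so we have a Gröbner basis.
Inter-reduce: drop elements whose leading term is divisible by another's, tail-reduce, and make monic.
Reduced Gröbner basis: {p - 1, q - 1}.
Label its elements g_1 = p - 1, g_2 = q - 1.

Reduce h = -3/2pq - 4q^2 + 2p - 3q + 13/2 modulo G:
  leading term pq: subtract (-3/2q)·g_1 from -3/2pq - 4q^2 + 2p - 3q + 13/2 → -4q^2 + 2p - 9/2q + 13/2
  leading term q^2: subtract (-4q)·g_2 from -4q^2 + 2p - 9/2q + 13/2 → 2p - 17/2q + 13/2
  leading term p: subtract (2)·g_1 from 2p - 17/2q + 13/2 → -17/2q + 17/2
  leading term q: subtract (-17/2)·g_2 from -17/2q + 17/2 → 0
  normal form = 0.
Since the normal form is 0, h ∈ I.

The remainder on division by a Gröbner basis is unique — it is the normal form.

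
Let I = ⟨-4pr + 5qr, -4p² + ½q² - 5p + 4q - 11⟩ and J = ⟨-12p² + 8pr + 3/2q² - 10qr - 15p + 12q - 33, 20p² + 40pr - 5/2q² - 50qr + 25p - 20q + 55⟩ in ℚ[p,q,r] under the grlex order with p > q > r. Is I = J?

Yes, the ideals are equal.

Two ideals are equal iff their reduced Gröbner bases coincide (the reduced basis is unique for a fixed ordering).
Buchberger on the first generating set:
f_1 = -4pr + 5qr, LT = pr.
f_2 = -4p² + ½q² - 5p + 4q - 11, LT = p².

S(f_1,f_2): lcm = p²r. S = -5/4pqr + ⅛q²r - 5/4pr + qr - 11/4r.
  reduce S modulo (f_1, f_2):
  remainder -23/16q²r - 9/16qr - 11/4r ≠ 0; add g_3 = -23/16q²r - 9/16qr - 11/4r to the basis.

The other S-polynomials (S(f_1,g_3), S(f_2,g_3)) all reduce to 0 modulo the current basis, so we have a Gröbner basis.
Inter-reduce: drop elements whose leading term is divisible by another's, tail-reduce, and make monic.
Reduced Gröbner basis: {q²r + 9/23qr + 44/23r, p² - ⅛q² + 5/4p - q + 11/4, pr - 5/4qr}.

Buchberger on the second generating set:
h_1 = -12p² + 8pr + 3/2q² - 10qr - 15p + 12q - 33, LT = p².
h_2 = 20p² + 40pr - 5/2q² - 50qr + 25p - 20q + 55, LT = p².

S(h_1,h_2): lcm = p². S = -8/3pr + 10/3qr.
  reduce S modulo (h_1, h_2):
  remainder -8/3pr + 10/3qr ≠ 0; add k_3 = -8/3pr + 10/3qr to the basis.

S(h_1,k_3): lcm = p²r. S = 5/4pqr - ⅔pr² - ⅛q²r + ⅚qr² + 5/4pr - qr + 11/4r.
  reduce S modulo (h_1, h_2, k_3):
  remainder 23/16q²r + 9/16qr + 11/4r ≠ 0; add k_4 = 23/16q²r + 9/16qr + 11/4r to the basis.

The other S-polynomials (S(h_2,k_3), S(h_1,k_4), S(h_2,k_4), S(k_3,k_4)) all reduce to 0 modulo the current basis, so we have a Gröbner basis.
Inter-reduce: drop elements whose leading term is divisible by another's, tail-reduce, and make monic.
Reduced Gröbner basis: {q²r + 9/23qr + 44/23r, p² - ⅛q² + 5/4p - q + 11/4, pr - 5/4qr}.

These coincide, so the ideals are equal.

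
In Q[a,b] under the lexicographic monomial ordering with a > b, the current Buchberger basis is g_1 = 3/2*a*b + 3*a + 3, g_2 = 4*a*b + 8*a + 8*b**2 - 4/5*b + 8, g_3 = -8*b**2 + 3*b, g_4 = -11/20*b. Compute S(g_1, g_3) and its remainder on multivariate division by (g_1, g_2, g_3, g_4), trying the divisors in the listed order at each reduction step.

S(g_1, g_3) = 19/8*a*b + 2*b; remainder on division = -19/4*a - 19/4.

lcm(LM(g_1), LM(g_3)) = a*b**2.
S = (lcm/LT(g_1))·g_1 − (lcm/LT(g_3))·g_3 = 19/8*a*b + 2*b.
Reduce S modulo (g_1, g_2, g_3, g_4) in that order:
  leading term a*b: subtract (19/12)·g_1 from 19/8*a*b + 2*b → -19/4*a + 2*b - 19/4
  leading term a: no divisor's leading term divides it; move -19/4*a to the remainder.
  leading term b: subtract (-40/11)·g_4 from 2*b - 19/4 → -19/4
  leading term 1: no divisor's leading term divides it; move -19/4 to the remainder.
The remainder -19/4*a - 19/4 is nonzero, so it would be added as the next basis element.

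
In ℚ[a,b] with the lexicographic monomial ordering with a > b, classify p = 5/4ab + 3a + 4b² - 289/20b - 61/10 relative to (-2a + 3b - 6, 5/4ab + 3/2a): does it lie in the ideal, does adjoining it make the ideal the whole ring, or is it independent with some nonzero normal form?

First compute the reduced Gröbner basis of I by Buchberger's algorithm.
f_1 = -2a + 3b - 6, LT = a.
f_2 = 5/4ab + 3/2a, LT = ab.

S(f_1,f_2): lcm = ab. S = -6/5a - 3/2b² + 3b.
  leading term a: subtract (⅗)·f_1 from -6/5a - 3/2b² + 3b → -3/2b² + 6/5b + 18/5
  leading term b²: no divisor's leading term divides it; move -3/2b² to the remainder.
  leading term b: no divisor's leading term divides it; move 6/5b to the remainder.
  leading term 1: no divisor's leading term divides it; move 18/5 to the remainder.
  remainder -3/2b² + 6/5b + 18/5 ≠ 0; add h_3 = -3/2b² + 6/5b + 18/5 to the basis.

S(f_1,h_3): leading monomials are coprime, so the S-polynomial reduces to 0 (Buchberger's first criterion).
S(f_2,h_3): lcm = ab². S = 2ab + 12/5a.
  leading term ab: subtract (-b)·f_1 from 2ab + 12/5a → 12/5a + 3b² - 6b
  leading term a: subtract (-6/5)·f_1 from 12/5a + 3b² - 6b → 3b² - 12/5b - 36/5
  leading term b²: subtract (-2)·h_3 from 3b² - 12/5b - 36/5 → 0
  remainder 0.

Every S-polynomial of the final basis reduces to 0, so we have a Gröbner basis.
Inter-reduce: drop elements whose leading term is divisible by another's, tail-reduce, and make monic.
Reduced Gröbner basis: {a - 3/2b + 3, b² - ⅘b - 12/5}.
Label its elements g_1 = a - 3/2b + 3, g_2 = b² - ⅘b - 12/5.

Reduce p = 5/4ab + 3a + 4b² - 289/20b - 61/10 modulo G:
  leading term ab: subtract (5/4b)·g_1 from 5/4ab + 3a + 4b² - 289/20b - 61/10 → 3a + 47/8b² - 91/5b - 61/10
  leading term a: subtract (3)·g_1 from 3a + 47/8b² - 91/5b - 61/10 → 47/8b² - 137/10b - 151/10
  leading term b²: subtract (47/8)·g_2 from 47/8b² - 137/10b - 151/10 → -9b - 1
  leading term b: no divisor's leading term divides it; move -9b to the remainder.
  leading term 1: no divisor's leading term divides it; move -1 to the remainder.
  normal form = -9b - 1.
The normal form is nonzero, so p ∉ I. Since p minus its normal form lies in I, I + (p) = I + (r) where r = -9b - 1; decide whether this ideal is the whole ring.
Run Buchberger on G together with r (pairs among the g_i already reduce to 0 since G is a Gröbner basis):
g_1 = a - 3/2b + 3, LT = a.
g_2 = b² - ⅘b - 12/5, LT = b².
r = -9b - 1, LT = b.

S(g_1,g_2): leading monomials are coprime, so the S-polynomial reduces to 0 (Buchberger's first criterion).
S(g_1,r): leading monomials are coprime, so the S-polynomial reduces to 0 (Buchberger's first criterion).
S(g_2,r): lcm = b². S = -41/45b - 12/5.
  leading term b: subtract (41/405)·r from -41/45b - 12/5 → -931/405
  leading term 1: no divisor's leading term divides it; move -931/405 to the remainder.
  remainder -931/405 ≠ 0; add m_4 = -931/405 to the basis.

S(g_1,m_4): leading monomials are coprime, so the S-polynomial reduces to 0 (Buchberger's first criterion).
S(g_2,m_4): leading monomials are coprime, so the S-polynomial reduces to 0 (Buchberger's first criterion).
S(r,m_4): leading monomials are coprime, so the S-polynomial reduces to 0 (Buchberger's first criterion).
Every S-polynomial of the final basis reduces to 0, so we have a Gröbner basis.
Inter-reduce: drop elements whose leading term is divisible by another's, tail-reduce, and make monic.
Reduced Gröbner basis: {1}.
The reduced Gröbner basis of I + (p) is {1}: the ideal is the whole ring, so the enlarged system has no common solution — adjoining p is inconsistent.

Adjoining 5/4ab + 3a + 4b² - 289/20b - 61/10 makes the ideal the whole ring: the system is inconsistent.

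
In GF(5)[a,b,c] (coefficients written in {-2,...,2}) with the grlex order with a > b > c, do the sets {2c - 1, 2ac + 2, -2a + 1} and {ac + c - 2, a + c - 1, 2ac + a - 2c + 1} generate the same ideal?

No, the ideals differ.

Since reduced Gröbner bases are canonical representatives of ideals under a given ordering, it suffices to compute and compare them.
Buchberger on the first generating set:
f_1 = 2c - 1, LT = c.
f_2 = 2ac + 2, LT = ac.
f_3 = -2a + 1, LT = a.

The S-polynomials (S(f_1,f_2), S(f_1,f_3), S(f_2,f_3)) all reduce to 0 modulo the current basis, so we have a Gröbner basis.
Inter-reduce: drop elements whose leading term is divisible by another's, tail-reduce, and make monic.
Reduced Gröbner basis: {a + 2, c + 2}.

Buchberger on the second generating set:
h_1 = ac + c - 2, LT = ac.
h_2 = a + c - 1, LT = a.
h_3 = 2ac + a - 2c + 1, LT = ac.

S(h_1,h_2): lcm = ac. S = -c^2 + 2c - 2.
  leading term c^2: no divisor's leading term divides it; move -c^2 to the remainder.
  leading term c: no divisor's leading term divides it; move 2c to the remainder.
  leading term 1: no divisor's leading term divides it; move -2 to the remainder.
  remainder -c^2 + 2c - 2 ≠ 0; add k_4 = -c^2 + 2c - 2 to the basis.

S(h_1,h_3): lcm = ac. S = 2a + 2c.
  leading term a: subtract (2)·h_2 from 2a + 2c → 2
  leading term 1: no divisor's leading term divides it; move 2 to the remainder.
  remainder 2 ≠ 0; add k_5 = 2 to the basis.

The other S-polynomials (S(h_2,h_3), S(h_1,k_4), S(h_2,k_4), S(h_3,k_4), S(h_1,k_5), S(h_2,k_5), S(h_3,k_5), S(k_4,k_5)) all reduce to 0 modulo the current basis, so we have a Gröbner basis.
Inter-reduce: drop elements whose leading term is divisible by another's, tail-reduce, and make monic.
Reduced Gröbner basis: {1}.

Since the reduced bases disagree, the two ideals are not the same.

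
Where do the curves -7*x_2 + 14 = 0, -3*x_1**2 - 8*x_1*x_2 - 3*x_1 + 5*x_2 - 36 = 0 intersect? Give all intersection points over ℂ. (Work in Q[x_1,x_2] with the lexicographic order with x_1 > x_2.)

Compute a lex Gröbner basis by Buchberger's algorithm.
f_1 = -7*x_2 + 14, LT = x_2.
f_2 = -3*x_1**2 - 8*x_1*x_2 - 3*x_1 + 5*x_2 - 36, LT = x_1**2.

The S-polynomials (S(f_1,f_2)) all reduce to 0 modulo the current basis, so we have a Gröbner basis.
Inter-reduce: drop elements whose leading term is divisible by another's, tail-reduce, and make monic.
Reduced Gröbner basis: {x_1**2 + 19/3*x_1 + 26/3, x_2 - 2}.

Since the basis is lex-ordered, x_2 - 2 is univariate in x_2. Its roots are {2}. Back-substituting each root into the other basis elements fixes the other coordinates.
  x_2 = 2: the earlier basis element becomes x_1**2 + 19/3*x_1 + 26/3 = 0, giving x_1 = -13/3, -2 — points (-13/3, 2), (-2, 2).

{(-13/3, 2), (-2, 2)}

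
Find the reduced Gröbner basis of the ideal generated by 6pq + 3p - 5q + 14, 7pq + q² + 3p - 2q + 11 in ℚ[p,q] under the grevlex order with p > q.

G = {p² + 79/6p + 11/2q + 20/3, pq + ½p - ⅚q + 7/3, q² - ½p + 23/6q - 16/3}

f_1 = 6pq + 3p - 5q + 14, LT = pq.
f_2 = 7pq + q² + 3p - 2q + 11, LT = pq.

S(f_1,f_2): lcm = pq. S = -1/7q² + 1/14p - 23/42q + 16/21.
  leading term q²: no divisor's leading term divides it; move -1/7q² to the remainder.
  leading term p: no divisor's leading term divides it; move 1/14p to the remainder.
  leading term q: no divisor's leading term divides it; move -23/42q to the remainder.
  leading term 1: no divisor's leading term divides it; move 16/21 to the remainder.
  remainder -1/7q² + 1/14p - 23/42q + 16/21 ≠ 0; add g_3 = -1/7q² + 1/14p - 23/42q + 16/21 to the basis.

S(f_1,g_3): lcm = pq². S = ½p² - 10/3pq - ⅚q² + 16/3p + 7/3q.
  leading term p²: no divisor's leading term divides it; move ½p² to the remainder.
  leading term pq: subtract (-5/9)·f_1 from -10/3pq - ⅚q² + 16/3p + 7/3q → -⅚q² + 7p - 4/9q + 70/9
  leading term q²: subtract (35/6)·g_3 from -⅚q² + 7p - 4/9q + 70/9 → 79/12p + 11/4q + 10/3
  leading term p: no divisor's leading term divides it; move 79/12p to the remainder.
  leading term q: no divisor's leading term divides it; move 11/4q to the remainder.
  leading term 1: no divisor's leading term divides it; move 10/3 to the remainder.
  remainder ½p² + 79/12p + 11/4q + 10/3 ≠ 0; add g_4 = ½p² + 79/12p + 11/4q + 10/3 to the basis.

The other S-polynomials (S(f_2,g_3), S(f_1,g_4), S(f_2,g_4), S(g_3,g_4)) all reduce to 0 modulo the current basis, so we have a Gröbner basis.
Inter-reduce: drop elements whose leading term is divisible by another's, tail-reduce, and make monic.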